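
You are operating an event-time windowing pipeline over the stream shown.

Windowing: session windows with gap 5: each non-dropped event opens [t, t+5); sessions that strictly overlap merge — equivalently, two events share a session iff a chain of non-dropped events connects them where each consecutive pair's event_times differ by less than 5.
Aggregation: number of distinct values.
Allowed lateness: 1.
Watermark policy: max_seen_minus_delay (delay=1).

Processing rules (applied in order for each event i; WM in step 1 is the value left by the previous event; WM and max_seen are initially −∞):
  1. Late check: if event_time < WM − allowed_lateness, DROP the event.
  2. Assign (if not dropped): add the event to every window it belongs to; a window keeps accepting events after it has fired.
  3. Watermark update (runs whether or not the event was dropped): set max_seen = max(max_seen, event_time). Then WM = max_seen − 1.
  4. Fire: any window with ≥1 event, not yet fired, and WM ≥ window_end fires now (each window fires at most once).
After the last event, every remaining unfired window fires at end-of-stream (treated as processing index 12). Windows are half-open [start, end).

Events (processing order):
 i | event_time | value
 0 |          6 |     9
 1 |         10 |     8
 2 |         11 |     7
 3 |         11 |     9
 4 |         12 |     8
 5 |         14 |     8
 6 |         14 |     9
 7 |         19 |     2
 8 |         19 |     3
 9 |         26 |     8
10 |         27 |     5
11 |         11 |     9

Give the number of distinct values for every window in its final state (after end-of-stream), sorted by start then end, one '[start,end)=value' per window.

i=0 t=6 v=9: → [6,11); WM=5
i=1 t=10 v=8: → [6,15); WM=9
i=2 t=11 v=7: → [6,16); WM=10
i=3 t=11 v=9: → [6,16); WM=10
i=4 t=12 v=8: → [6,17); WM=11
i=5 t=14 v=8: → [6,19); WM=13
i=6 t=14 v=9: → [6,19); WM=13
i=7 t=19 v=2: → [19,24); WM=18
i=8 t=19 v=3: → [19,24); WM=18
i=9 t=26 v=8: → [26,31); WM=25
i=10 t=27 v=5: → [26,32); WM=26
i=11 t=11 v=9: DROP (t<26-1); WM=26

[6,19)=3 [19,24)=2 [26,32)=2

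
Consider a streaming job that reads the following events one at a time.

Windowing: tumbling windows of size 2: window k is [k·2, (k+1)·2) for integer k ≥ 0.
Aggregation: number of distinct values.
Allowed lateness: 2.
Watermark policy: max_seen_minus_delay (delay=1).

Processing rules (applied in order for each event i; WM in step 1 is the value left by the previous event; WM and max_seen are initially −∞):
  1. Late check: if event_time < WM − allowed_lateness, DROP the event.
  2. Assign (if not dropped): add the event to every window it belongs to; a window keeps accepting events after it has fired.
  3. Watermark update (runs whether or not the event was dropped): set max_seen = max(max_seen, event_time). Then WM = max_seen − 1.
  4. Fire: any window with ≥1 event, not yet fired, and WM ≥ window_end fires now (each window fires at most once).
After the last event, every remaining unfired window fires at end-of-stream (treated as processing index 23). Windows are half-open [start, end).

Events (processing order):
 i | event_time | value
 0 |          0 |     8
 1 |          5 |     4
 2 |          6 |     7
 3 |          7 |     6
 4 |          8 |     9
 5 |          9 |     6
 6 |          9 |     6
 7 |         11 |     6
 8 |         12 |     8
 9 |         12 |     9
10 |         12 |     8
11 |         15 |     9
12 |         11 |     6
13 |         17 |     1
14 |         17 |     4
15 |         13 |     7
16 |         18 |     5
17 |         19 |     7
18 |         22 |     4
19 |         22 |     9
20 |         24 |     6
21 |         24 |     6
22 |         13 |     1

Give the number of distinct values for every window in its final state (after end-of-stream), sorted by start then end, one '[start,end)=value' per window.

[0,2)=1 [4,6)=1 [6,8)=2 [8,10)=2 [10,12)=1 [12,14)=2 [14,16)=1 [16,18)=2 [18,20)=2 [22,24)=2 [24,26)=1

i=0 t=0 v=8: → [0,2); WM=-1
i=1 t=5 v=4: → [4,6); WM=4; [0,2) fires=1
i=2 t=6 v=7: → [6,8); WM=5
i=3 t=7 v=6: → [6,8); WM=6; [4,6) fires=1
i=4 t=8 v=9: → [8,10); WM=7
i=5 t=9 v=6: → [8,10); WM=8; [6,8) fires=2
i=6 t=9 v=6: → [8,10); WM=8
i=7 t=11 v=6: → [10,12); WM=10; [8,10) fires=2
i=8 t=12 v=8: → [12,14); WM=11
i=9 t=12 v=9: → [12,14); WM=11
i=10 t=12 v=8: → [12,14); WM=11
i=11 t=15 v=9: → [14,16); WM=14; [10,12) fires=1 [12,14) fires=2
i=12 t=11 v=6: DROP (t<14-2); WM=14
i=13 t=17 v=1: → [16,18); WM=16; [14,16) fires=1
i=14 t=17 v=4: → [16,18); WM=16
i=15 t=13 v=7: DROP (t<16-2); WM=16
i=16 t=18 v=5: → [18,20); WM=17
i=17 t=19 v=7: → [18,20); WM=18; [16,18) fires=2
i=18 t=22 v=4: → [22,24); WM=21; [18,20) fires=2
i=19 t=22 v=9: → [22,24); WM=21
i=20 t=24 v=6: → [24,26); WM=23
i=21 t=24 v=6: → [24,26); WM=23
i=22 t=13 v=1: DROP (t<23-2); WM=23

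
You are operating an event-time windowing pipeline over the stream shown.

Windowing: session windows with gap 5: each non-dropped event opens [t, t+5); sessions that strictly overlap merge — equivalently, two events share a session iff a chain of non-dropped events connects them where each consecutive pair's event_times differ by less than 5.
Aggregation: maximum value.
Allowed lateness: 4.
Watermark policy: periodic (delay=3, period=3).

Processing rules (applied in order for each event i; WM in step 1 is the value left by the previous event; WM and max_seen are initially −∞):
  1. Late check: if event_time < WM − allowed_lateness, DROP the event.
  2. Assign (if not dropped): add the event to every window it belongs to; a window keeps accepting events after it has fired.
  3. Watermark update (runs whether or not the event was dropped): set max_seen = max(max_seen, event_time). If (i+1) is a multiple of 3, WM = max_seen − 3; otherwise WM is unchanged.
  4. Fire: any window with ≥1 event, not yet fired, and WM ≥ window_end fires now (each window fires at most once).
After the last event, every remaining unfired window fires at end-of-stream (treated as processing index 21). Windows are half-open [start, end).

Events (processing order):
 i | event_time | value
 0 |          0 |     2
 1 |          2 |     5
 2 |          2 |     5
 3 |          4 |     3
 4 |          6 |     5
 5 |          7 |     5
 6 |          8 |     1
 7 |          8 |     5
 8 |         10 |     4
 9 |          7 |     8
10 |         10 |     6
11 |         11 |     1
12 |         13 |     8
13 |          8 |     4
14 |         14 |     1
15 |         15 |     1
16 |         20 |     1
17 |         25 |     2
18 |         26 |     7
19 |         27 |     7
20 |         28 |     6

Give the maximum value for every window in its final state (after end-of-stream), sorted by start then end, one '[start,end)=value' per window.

[0,20)=8 [20,25)=1 [25,33)=7

i=0 t=0 v=2: → [0,5); WM=−∞
i=1 t=2 v=5: → [0,7); WM=−∞
i=2 t=2 v=5: → [0,7); WM=-1
i=3 t=4 v=3: → [0,9); WM=-1
i=4 t=6 v=5: → [0,11); WM=-1
i=5 t=7 v=5: → [0,12); WM=4
i=6 t=8 v=1: → [0,13); WM=4
i=7 t=8 v=5: → [0,13); WM=4
i=8 t=10 v=4: → [0,15); WM=7
i=9 t=7 v=8: → [0,15); WM=7
i=10 t=10 v=6: → [0,15); WM=7
i=11 t=11 v=1: → [0,16); WM=8
i=12 t=13 v=8: → [0,18); WM=8
i=13 t=8 v=4: → [0,18); WM=8
i=14 t=14 v=1: → [0,19); WM=11
i=15 t=15 v=1: → [0,20); WM=11
i=16 t=20 v=1: → [20,25); WM=11
i=17 t=25 v=2: → [25,30); WM=22
i=18 t=26 v=7: → [25,31); WM=22
i=19 t=27 v=7: → [25,32); WM=22
i=20 t=28 v=6: → [25,33); WM=25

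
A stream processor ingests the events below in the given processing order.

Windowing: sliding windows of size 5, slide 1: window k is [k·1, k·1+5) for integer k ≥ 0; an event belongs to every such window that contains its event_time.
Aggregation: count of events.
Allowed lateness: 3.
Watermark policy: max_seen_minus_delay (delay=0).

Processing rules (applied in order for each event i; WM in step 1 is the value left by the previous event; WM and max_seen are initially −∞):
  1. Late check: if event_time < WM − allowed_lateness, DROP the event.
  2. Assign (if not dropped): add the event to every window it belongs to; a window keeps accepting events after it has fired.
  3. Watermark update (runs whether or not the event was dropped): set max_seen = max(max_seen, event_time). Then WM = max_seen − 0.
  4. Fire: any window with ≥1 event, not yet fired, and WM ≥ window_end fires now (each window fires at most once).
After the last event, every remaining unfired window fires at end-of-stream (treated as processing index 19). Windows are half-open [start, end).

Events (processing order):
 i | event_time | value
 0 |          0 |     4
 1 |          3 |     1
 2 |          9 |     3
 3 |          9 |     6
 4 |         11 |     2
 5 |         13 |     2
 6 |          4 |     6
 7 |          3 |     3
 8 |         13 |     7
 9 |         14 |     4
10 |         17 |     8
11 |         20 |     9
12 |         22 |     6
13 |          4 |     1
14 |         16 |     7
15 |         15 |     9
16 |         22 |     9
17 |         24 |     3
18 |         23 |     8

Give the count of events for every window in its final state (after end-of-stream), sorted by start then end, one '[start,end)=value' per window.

[0,5)=2 [1,6)=1 [2,7)=1 [3,8)=1 [5,10)=2 [6,11)=2 [7,12)=3 [8,13)=3 [9,14)=5 [10,15)=4 [11,16)=4 [12,17)=3 [13,18)=4 [14,19)=2 [15,20)=1 [16,21)=2 [17,22)=2 [18,23)=3 [19,24)=4 [20,25)=5 [21,26)=4 [22,27)=4 [23,28)=2 [24,29)=1

i=0 t=0 v=4: → [0,5); WM=0
i=1 t=3 v=1: → [3,8),[2,7),[1,6),[0,5); WM=3
i=2 t=9 v=3: → [9,14),[8,13),[7,12),[6,11),[5,10); WM=9; [0,5) fires=2 [1,6) fires=1 [2,7) fires=1 [3,8) fires=1
i=3 t=9 v=6: → [9,14),[8,13),[7,12),[6,11),[5,10); WM=9
i=4 t=11 v=2: → [11,16),[10,15),[9,14),[8,13),[7,12); WM=11; [5,10) fires=2 [6,11) fires=2
i=5 t=13 v=2: → [13,18),[12,17),[11,16),[10,15),[9,14); WM=13; [7,12) fires=3 [8,13) fires=3
i=6 t=4 v=6: DROP (t<13-3); WM=13
i=7 t=3 v=3: DROP (t<13-3); WM=13
i=8 t=13 v=7: → [13,18),[12,17),[11,16),[10,15),[9,14); WM=13
i=9 t=14 v=4: → [14,19),[13,18),[12,17),[11,16),[10,15); WM=14; [9,14) fires=5
i=10 t=17 v=8: → [17,22),[16,21),[15,20),[14,19),[13,18); WM=17; [10,15) fires=4 [11,16) fires=4 [12,17) fires=3
i=11 t=20 v=9: → [20,25),[19,24),[18,23),[17,22),[16,21); WM=20; [13,18) fires=4 [14,19) fires=2 [15,20) fires=1
i=12 t=22 v=6: → [22,27),[21,26),[20,25),[19,24),[18,23); WM=22; [16,21) fires=2 [17,22) fires=2
i=13 t=4 v=1: DROP (t<22-3); WM=22
i=14 t=16 v=7: DROP (t<22-3); WM=22
i=15 t=15 v=9: DROP (t<22-3); WM=22
i=16 t=22 v=9: → [22,27),[21,26),[20,25),[19,24),[18,23); WM=22
i=17 t=24 v=3: → [24,29),[23,28),[22,27),[21,26),[20,25); WM=24; [18,23) fires=3 [19,24) fires=3
i=18 t=23 v=8: → [23,28),[22,27),[21,26),[20,25),[19,24); WM=24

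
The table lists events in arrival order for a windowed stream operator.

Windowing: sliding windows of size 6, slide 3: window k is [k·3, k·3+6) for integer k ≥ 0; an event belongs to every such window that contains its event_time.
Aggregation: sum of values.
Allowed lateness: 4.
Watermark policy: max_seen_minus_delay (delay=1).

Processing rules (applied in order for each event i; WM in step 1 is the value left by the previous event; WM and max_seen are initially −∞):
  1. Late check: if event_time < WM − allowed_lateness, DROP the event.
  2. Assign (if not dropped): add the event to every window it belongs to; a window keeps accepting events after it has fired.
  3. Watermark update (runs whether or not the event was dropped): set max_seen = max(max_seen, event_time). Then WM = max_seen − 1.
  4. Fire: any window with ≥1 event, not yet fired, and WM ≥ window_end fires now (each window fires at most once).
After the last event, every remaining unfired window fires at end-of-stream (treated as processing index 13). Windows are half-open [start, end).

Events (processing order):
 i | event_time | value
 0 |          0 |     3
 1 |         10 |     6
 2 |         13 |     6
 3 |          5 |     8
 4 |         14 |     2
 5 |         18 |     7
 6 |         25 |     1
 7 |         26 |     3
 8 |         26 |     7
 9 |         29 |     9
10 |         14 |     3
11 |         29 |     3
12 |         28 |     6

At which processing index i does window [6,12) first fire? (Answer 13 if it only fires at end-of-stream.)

i=0 t=0 v=3: → [0,6); WM=-1
i=1 t=10 v=6: → [9,15),[6,12); WM=9; [0,6) fires=3
i=2 t=13 v=6: → [12,18),[9,15); WM=12; [6,12) fires=6
i=3 t=5 v=8: DROP (t<12-4); WM=12
i=4 t=14 v=2: → [12,18),[9,15); WM=13
i=5 t=18 v=7: → [18,24),[15,21); WM=17; [9,15) fires=14
i=6 t=25 v=1: → [24,30),[21,27); WM=24; [12,18) fires=8 [15,21) fires=7 [18,24) fires=7
i=7 t=26 v=3: → [24,30),[21,27); WM=25
i=8 t=26 v=7: → [24,30),[21,27); WM=25
i=9 t=29 v=9: → [27,33),[24,30); WM=28; [21,27) fires=11
i=10 t=14 v=3: DROP (t<28-4); WM=28
i=11 t=29 v=3: → [27,33),[24,30); WM=28
i=12 t=28 v=6: → [27,33),[24,30); WM=28

2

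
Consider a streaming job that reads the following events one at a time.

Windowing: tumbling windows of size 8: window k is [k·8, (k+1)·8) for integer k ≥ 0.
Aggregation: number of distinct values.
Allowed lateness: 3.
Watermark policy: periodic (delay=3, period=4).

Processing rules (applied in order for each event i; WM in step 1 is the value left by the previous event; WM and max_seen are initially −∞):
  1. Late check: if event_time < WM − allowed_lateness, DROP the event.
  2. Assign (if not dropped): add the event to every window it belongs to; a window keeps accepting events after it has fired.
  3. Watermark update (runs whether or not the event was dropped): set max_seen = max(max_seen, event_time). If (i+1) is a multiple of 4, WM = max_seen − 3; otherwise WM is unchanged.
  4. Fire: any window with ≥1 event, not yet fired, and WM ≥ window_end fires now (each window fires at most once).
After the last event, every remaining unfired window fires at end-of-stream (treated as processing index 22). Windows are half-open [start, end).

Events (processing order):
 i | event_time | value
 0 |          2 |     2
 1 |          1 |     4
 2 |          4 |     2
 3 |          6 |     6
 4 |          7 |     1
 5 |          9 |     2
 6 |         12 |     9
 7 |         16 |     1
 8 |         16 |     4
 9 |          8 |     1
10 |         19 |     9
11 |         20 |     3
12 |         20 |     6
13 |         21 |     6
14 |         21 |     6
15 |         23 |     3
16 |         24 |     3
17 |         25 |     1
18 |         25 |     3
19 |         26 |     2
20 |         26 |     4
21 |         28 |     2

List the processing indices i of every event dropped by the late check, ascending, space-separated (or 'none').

9

i=0 t=2 v=2: → [0,8); WM=−∞
i=1 t=1 v=4: → [0,8); WM=−∞
i=2 t=4 v=2: → [0,8); WM=−∞
i=3 t=6 v=6: → [0,8); WM=3
i=4 t=7 v=1: → [0,8); WM=3
i=5 t=9 v=2: → [8,16); WM=3
i=6 t=12 v=9: → [8,16); WM=3
i=7 t=16 v=1: → [16,24); WM=13; [0,8) fires=4
i=8 t=16 v=4: → [16,24); WM=13
i=9 t=8 v=1: DROP (t<13-3); WM=13
i=10 t=19 v=9: → [16,24); WM=13
i=11 t=20 v=3: → [16,24); WM=17; [8,16) fires=2
i=12 t=20 v=6: → [16,24); WM=17
i=13 t=21 v=6: → [16,24); WM=17
i=14 t=21 v=6: → [16,24); WM=17
i=15 t=23 v=3: → [16,24); WM=20
i=16 t=24 v=3: → [24,32); WM=20
i=17 t=25 v=1: → [24,32); WM=20
i=18 t=25 v=3: → [24,32); WM=20
i=19 t=26 v=2: → [24,32); WM=23
i=20 t=26 v=4: → [24,32); WM=23
i=21 t=28 v=2: → [24,32); WM=23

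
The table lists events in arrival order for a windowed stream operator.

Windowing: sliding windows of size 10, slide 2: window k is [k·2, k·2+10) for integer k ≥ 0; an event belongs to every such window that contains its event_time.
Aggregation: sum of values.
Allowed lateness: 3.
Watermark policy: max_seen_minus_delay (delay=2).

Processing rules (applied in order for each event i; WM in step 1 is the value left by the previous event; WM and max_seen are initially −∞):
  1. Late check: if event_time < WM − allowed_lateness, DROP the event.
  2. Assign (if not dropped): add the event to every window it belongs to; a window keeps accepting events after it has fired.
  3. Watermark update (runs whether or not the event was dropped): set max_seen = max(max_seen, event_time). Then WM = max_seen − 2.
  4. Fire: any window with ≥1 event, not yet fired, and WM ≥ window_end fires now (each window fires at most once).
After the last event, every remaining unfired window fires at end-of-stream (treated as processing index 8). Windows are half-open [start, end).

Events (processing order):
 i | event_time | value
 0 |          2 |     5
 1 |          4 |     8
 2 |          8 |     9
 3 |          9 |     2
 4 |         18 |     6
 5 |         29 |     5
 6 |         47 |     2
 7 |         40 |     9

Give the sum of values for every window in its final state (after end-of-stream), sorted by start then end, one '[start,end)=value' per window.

[0,10)=24 [2,12)=24 [4,14)=19 [6,16)=11 [8,18)=11 [10,20)=6 [12,22)=6 [14,24)=6 [16,26)=6 [18,28)=6 [20,30)=5 [22,32)=5 [24,34)=5 [26,36)=5 [28,38)=5 [38,48)=2 [40,50)=2 [42,52)=2 [44,54)=2 [46,56)=2

i=0 t=2 v=5: → [2,12),[0,10); WM=0
i=1 t=4 v=8: → [4,14),[2,12),[0,10); WM=2
i=2 t=8 v=9: → [8,18),[6,16),[4,14),[2,12),[0,10); WM=6
i=3 t=9 v=2: → [8,18),[6,16),[4,14),[2,12),[0,10); WM=7
i=4 t=18 v=6: → [18,28),[16,26),[14,24),[12,22),[10,20); WM=16; [0,10) fires=24 [2,12) fires=24 [4,14) fires=19 [6,16) fires=11
i=5 t=29 v=5: → [28,38),[26,36),[24,34),[22,32),[20,30); WM=27; [8,18) fires=11 [10,20) fires=6 [12,22) fires=6 [14,24) fires=6 [16,26) fires=6
i=6 t=47 v=2: → [46,56),[44,54),[42,52),[40,50),[38,48); WM=45; [18,28) fires=6 [20,30) fires=5 [22,32) fires=5 [24,34) fires=5 [26,36) fires=5 [28,38) fires=5
i=7 t=40 v=9: DROP (t<45-3); WM=45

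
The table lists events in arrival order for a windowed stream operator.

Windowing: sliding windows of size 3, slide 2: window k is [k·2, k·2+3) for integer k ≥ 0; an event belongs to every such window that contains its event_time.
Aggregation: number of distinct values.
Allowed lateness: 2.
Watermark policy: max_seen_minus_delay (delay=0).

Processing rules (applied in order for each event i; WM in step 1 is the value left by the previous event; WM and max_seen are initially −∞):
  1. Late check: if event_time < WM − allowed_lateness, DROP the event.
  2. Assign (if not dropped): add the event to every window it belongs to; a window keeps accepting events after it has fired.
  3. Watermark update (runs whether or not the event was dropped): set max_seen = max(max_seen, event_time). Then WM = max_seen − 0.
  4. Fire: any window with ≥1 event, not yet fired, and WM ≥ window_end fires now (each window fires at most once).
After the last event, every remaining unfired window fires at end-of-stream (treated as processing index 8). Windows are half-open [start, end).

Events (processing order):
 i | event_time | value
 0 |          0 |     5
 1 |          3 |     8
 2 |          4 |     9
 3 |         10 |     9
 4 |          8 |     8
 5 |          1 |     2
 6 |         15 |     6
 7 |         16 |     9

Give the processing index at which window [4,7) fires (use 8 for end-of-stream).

i=0 t=0 v=5: → [0,3); WM=0
i=1 t=3 v=8: → [2,5); WM=3; [0,3) fires=1
i=2 t=4 v=9: → [4,7),[2,5); WM=4
i=3 t=10 v=9: → [10,13),[8,11); WM=10; [2,5) fires=2 [4,7) fires=1
i=4 t=8 v=8: → [8,11),[6,9); WM=10; [6,9) fires=1
i=5 t=1 v=2: DROP (t<10-2); WM=10
i=6 t=15 v=6: → [14,17); WM=15; [8,11) fires=2 [10,13) fires=1
i=7 t=16 v=9: → [16,19),[14,17); WM=16

3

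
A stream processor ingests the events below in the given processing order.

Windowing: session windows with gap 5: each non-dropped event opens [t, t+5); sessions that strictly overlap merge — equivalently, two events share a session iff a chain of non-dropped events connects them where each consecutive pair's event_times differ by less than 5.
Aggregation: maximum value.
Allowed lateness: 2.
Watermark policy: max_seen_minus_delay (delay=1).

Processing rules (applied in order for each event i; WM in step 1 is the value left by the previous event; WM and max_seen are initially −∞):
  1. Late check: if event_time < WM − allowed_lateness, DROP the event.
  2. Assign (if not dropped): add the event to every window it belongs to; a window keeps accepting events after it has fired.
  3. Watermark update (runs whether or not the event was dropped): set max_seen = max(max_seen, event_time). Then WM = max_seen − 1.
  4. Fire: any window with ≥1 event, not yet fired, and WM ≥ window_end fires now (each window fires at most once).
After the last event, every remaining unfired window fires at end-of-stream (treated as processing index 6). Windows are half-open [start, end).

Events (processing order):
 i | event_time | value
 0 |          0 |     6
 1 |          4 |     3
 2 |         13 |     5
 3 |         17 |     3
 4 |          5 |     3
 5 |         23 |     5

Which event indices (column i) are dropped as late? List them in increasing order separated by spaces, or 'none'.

4

i=0 t=0 v=6: → [0,5); WM=-1
i=1 t=4 v=3: → [0,9); WM=3
i=2 t=13 v=5: → [13,18); WM=12
i=3 t=17 v=3: → [13,22); WM=16
i=4 t=5 v=3: DROP (t<16-2); WM=16
i=5 t=23 v=5: → [23,28); WM=22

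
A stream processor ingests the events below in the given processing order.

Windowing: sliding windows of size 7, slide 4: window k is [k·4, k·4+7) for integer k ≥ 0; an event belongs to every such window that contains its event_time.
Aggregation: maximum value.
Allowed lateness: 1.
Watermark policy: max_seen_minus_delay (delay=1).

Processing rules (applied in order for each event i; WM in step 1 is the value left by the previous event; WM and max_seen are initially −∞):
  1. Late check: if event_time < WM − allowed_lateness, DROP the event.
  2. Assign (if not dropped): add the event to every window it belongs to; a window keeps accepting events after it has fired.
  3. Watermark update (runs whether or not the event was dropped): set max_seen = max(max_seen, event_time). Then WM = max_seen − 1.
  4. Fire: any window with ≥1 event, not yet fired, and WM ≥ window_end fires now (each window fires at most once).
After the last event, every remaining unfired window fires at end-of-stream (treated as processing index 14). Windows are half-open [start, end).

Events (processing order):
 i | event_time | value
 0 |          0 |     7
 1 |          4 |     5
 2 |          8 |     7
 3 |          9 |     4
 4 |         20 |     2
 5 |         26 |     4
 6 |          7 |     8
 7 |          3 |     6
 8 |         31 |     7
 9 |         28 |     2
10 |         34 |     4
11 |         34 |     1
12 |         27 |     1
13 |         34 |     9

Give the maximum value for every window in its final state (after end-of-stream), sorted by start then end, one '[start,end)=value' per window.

i=0 t=0 v=7: → [0,7); WM=-1
i=1 t=4 v=5: → [4,11),[0,7); WM=3
i=2 t=8 v=7: → [8,15),[4,11); WM=7; [0,7) fires=7
i=3 t=9 v=4: → [8,15),[4,11); WM=8
i=4 t=20 v=2: → [20,27),[16,23); WM=19; [4,11) fires=7 [8,15) fires=7
i=5 t=26 v=4: → [24,31),[20,27); WM=25; [16,23) fires=2
i=6 t=7 v=8: DROP (t<25-1); WM=25
i=7 t=3 v=6: DROP (t<25-1); WM=25
i=8 t=31 v=7: → [28,35); WM=30; [20,27) fires=4
i=9 t=28 v=2: DROP (t<30-1); WM=30
i=10 t=34 v=4: → [32,39),[28,35); WM=33; [24,31) fires=4
i=11 t=34 v=1: → [32,39),[28,35); WM=33
i=12 t=27 v=1: DROP (t<33-1); WM=33
i=13 t=34 v=9: → [32,39),[28,35); WM=33

[0,7)=7 [4,11)=7 [8,15)=7 [16,23)=2 [20,27)=4 [24,31)=4 [28,35)=9 [32,39)=9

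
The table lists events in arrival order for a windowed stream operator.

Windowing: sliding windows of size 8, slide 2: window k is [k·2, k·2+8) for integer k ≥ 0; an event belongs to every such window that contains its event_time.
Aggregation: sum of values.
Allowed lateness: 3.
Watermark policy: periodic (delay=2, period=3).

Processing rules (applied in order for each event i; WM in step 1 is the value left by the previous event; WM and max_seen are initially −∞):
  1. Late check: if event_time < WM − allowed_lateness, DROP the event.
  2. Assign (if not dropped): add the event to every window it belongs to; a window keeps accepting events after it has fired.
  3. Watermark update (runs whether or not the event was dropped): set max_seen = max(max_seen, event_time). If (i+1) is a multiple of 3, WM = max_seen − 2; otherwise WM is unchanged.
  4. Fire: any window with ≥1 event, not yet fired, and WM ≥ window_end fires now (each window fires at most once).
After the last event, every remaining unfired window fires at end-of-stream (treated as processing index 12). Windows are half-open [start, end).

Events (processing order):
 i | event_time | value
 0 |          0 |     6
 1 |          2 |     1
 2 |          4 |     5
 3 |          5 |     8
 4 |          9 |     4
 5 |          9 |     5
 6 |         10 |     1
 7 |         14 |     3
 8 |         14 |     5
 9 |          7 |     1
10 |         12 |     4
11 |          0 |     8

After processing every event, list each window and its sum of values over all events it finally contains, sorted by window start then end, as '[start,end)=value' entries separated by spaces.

[0,8)=20 [2,10)=23 [4,12)=23 [6,14)=14 [8,16)=22 [10,18)=13 [12,20)=12 [14,22)=8

i=0 t=0 v=6: → [0,8); WM=−∞
i=1 t=2 v=1: → [2,10),[0,8); WM=−∞
i=2 t=4 v=5: → [4,12),[2,10),[0,8); WM=2
i=3 t=5 v=8: → [4,12),[2,10),[0,8); WM=2
i=4 t=9 v=4: → [8,16),[6,14),[4,12),[2,10); WM=2
i=5 t=9 v=5: → [8,16),[6,14),[4,12),[2,10); WM=7
i=6 t=10 v=1: → [10,18),[8,16),[6,14),[4,12); WM=7
i=7 t=14 v=3: → [14,22),[12,20),[10,18),[8,16); WM=7
i=8 t=14 v=5: → [14,22),[12,20),[10,18),[8,16); WM=12; [0,8) fires=20 [2,10) fires=23 [4,12) fires=23
i=9 t=7 v=1: DROP (t<12-3); WM=12
i=10 t=12 v=4: → [12,20),[10,18),[8,16),[6,14); WM=12
i=11 t=0 v=8: DROP (t<12-3); WM=12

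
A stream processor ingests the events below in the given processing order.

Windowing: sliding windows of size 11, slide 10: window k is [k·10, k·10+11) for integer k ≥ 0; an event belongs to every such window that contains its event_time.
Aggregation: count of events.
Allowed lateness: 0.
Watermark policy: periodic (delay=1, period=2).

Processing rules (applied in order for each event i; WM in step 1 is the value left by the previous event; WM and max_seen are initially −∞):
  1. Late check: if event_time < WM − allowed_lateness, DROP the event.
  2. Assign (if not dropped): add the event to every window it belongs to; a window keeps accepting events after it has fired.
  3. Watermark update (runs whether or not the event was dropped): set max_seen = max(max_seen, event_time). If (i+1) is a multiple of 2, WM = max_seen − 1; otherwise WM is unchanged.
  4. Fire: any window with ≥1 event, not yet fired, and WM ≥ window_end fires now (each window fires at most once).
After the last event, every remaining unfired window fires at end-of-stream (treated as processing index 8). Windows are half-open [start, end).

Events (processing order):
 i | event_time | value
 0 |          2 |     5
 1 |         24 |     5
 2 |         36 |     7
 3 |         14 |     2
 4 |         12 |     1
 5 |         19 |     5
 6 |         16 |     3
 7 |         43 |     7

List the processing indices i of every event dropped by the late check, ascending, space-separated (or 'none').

3 4 5 6

i=0 t=2 v=5: → [0,11); WM=−∞
i=1 t=24 v=5: → [20,31); WM=23; [0,11) fires=1
i=2 t=36 v=7: → [30,41); WM=23
i=3 t=14 v=2: DROP (t<23-0); WM=35; [20,31) fires=1
i=4 t=12 v=1: DROP (t<35-0); WM=35
i=5 t=19 v=5: DROP (t<35-0); WM=35
i=6 t=16 v=3: DROP (t<35-0); WM=35
i=7 t=43 v=7: → [40,51); WM=42; [30,41) fires=1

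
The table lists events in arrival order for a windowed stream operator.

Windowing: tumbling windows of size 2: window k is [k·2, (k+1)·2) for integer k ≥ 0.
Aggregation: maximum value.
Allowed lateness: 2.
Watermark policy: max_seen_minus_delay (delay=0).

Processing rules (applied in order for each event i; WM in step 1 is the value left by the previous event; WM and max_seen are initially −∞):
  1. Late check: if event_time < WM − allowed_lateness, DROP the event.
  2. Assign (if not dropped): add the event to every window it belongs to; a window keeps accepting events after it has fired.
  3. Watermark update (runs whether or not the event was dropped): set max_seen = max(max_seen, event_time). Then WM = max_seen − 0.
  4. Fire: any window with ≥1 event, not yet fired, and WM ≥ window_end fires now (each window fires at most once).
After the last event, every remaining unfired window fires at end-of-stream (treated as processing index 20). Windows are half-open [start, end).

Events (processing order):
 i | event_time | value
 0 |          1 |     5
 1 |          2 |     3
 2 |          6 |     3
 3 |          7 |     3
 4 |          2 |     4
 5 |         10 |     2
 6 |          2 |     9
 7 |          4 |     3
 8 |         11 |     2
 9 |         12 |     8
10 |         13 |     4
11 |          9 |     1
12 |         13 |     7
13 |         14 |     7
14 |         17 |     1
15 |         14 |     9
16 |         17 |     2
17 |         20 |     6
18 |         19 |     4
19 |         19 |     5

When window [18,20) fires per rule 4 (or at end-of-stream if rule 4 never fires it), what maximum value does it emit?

i=0 t=1 v=5: → [0,2); WM=1
i=1 t=2 v=3: → [2,4); WM=2; [0,2) fires=5
i=2 t=6 v=3: → [6,8); WM=6; [2,4) fires=3
i=3 t=7 v=3: → [6,8); WM=7
i=4 t=2 v=4: DROP (t<7-2); WM=7
i=5 t=10 v=2: → [10,12); WM=10; [6,8) fires=3
i=6 t=2 v=9: DROP (t<10-2); WM=10
i=7 t=4 v=3: DROP (t<10-2); WM=10
i=8 t=11 v=2: → [10,12); WM=11
i=9 t=12 v=8: → [12,14); WM=12; [10,12) fires=2
i=10 t=13 v=4: → [12,14); WM=13
i=11 t=9 v=1: DROP (t<13-2); WM=13
i=12 t=13 v=7: → [12,14); WM=13
i=13 t=14 v=7: → [14,16); WM=14; [12,14) fires=8
i=14 t=17 v=1: → [16,18); WM=17; [14,16) fires=7
i=15 t=14 v=9: DROP (t<17-2); WM=17
i=16 t=17 v=2: → [16,18); WM=17
i=17 t=20 v=6: → [20,22); WM=20; [16,18) fires=2
i=18 t=19 v=4: → [18,20); WM=20; [18,20) fires=4
i=19 t=19 v=5: → [18,20); WM=20

4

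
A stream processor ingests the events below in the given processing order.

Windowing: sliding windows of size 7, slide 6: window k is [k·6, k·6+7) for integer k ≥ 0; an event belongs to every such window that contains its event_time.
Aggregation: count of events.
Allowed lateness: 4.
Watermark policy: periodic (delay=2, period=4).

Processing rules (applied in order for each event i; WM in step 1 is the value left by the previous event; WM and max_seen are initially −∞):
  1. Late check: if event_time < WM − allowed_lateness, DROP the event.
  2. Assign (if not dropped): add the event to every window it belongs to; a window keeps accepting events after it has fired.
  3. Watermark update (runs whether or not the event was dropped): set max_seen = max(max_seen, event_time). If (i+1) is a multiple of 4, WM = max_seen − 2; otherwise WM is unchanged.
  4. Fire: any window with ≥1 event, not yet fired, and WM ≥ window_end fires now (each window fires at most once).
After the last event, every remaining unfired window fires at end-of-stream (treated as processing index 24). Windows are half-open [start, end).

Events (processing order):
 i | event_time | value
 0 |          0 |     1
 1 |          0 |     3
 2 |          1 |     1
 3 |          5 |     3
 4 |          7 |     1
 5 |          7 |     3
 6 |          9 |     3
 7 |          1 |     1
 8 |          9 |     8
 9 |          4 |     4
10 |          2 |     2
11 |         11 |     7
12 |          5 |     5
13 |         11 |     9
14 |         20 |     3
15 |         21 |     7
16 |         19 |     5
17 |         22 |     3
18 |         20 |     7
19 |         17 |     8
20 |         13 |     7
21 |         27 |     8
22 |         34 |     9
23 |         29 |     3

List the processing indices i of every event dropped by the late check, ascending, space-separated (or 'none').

10 20

i=0 t=0 v=1: → [0,7); WM=−∞
i=1 t=0 v=3: → [0,7); WM=−∞
i=2 t=1 v=1: → [0,7); WM=−∞
i=3 t=5 v=3: → [0,7); WM=3
i=4 t=7 v=1: → [6,13); WM=3
i=5 t=7 v=3: → [6,13); WM=3
i=6 t=9 v=3: → [6,13); WM=3
i=7 t=1 v=1: → [0,7); WM=7; [0,7) fires=5
i=8 t=9 v=8: → [6,13); WM=7
i=9 t=4 v=4: → [0,7); WM=7
i=10 t=2 v=2: DROP (t<7-4); WM=7
i=11 t=11 v=7: → [6,13); WM=9
i=12 t=5 v=5: → [0,7); WM=9
i=13 t=11 v=9: → [6,13); WM=9
i=14 t=20 v=3: → [18,25); WM=9
i=15 t=21 v=7: → [18,25); WM=19; [6,13) fires=6
i=16 t=19 v=5: → [18,25); WM=19
i=17 t=22 v=3: → [18,25); WM=19
i=18 t=20 v=7: → [18,25); WM=19
i=19 t=17 v=8: → [12,19); WM=20; [12,19) fires=1
i=20 t=13 v=7: DROP (t<20-4); WM=20
i=21 t=27 v=8: → [24,31); WM=20
i=22 t=34 v=9: → [30,37); WM=20
i=23 t=29 v=3: → [24,31); WM=32; [18,25) fires=5 [24,31) fires=2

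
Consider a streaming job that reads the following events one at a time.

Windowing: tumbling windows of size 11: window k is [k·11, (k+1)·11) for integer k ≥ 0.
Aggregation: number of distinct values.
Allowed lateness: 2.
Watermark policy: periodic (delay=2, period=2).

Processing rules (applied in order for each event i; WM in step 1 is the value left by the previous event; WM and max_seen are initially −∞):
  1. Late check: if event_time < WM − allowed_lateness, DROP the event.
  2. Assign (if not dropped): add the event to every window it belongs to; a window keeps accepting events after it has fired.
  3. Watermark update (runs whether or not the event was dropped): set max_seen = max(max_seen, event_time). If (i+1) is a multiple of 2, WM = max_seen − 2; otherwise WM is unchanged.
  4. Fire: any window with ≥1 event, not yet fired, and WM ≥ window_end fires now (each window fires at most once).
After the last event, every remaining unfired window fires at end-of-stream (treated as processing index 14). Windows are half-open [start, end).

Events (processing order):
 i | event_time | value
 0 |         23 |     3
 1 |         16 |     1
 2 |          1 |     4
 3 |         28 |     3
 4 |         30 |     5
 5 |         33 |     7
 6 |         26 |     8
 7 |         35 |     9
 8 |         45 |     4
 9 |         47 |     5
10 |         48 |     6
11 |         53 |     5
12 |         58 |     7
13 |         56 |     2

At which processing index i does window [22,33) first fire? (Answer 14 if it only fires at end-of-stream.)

7

i=0 t=23 v=3: → [22,33); WM=−∞
i=1 t=16 v=1: → [11,22); WM=21
i=2 t=1 v=4: DROP (t<21-2); WM=21
i=3 t=28 v=3: → [22,33); WM=26; [11,22) fires=1
i=4 t=30 v=5: → [22,33); WM=26
i=5 t=33 v=7: → [33,44); WM=31
i=6 t=26 v=8: DROP (t<31-2); WM=31
i=7 t=35 v=9: → [33,44); WM=33; [22,33) fires=2
i=8 t=45 v=4: → [44,55); WM=33
i=9 t=47 v=5: → [44,55); WM=45; [33,44) fires=2
i=10 t=48 v=6: → [44,55); WM=45
i=11 t=53 v=5: → [44,55); WM=51
i=12 t=58 v=7: → [55,66); WM=51
i=13 t=56 v=2: → [55,66); WM=56; [44,55) fires=3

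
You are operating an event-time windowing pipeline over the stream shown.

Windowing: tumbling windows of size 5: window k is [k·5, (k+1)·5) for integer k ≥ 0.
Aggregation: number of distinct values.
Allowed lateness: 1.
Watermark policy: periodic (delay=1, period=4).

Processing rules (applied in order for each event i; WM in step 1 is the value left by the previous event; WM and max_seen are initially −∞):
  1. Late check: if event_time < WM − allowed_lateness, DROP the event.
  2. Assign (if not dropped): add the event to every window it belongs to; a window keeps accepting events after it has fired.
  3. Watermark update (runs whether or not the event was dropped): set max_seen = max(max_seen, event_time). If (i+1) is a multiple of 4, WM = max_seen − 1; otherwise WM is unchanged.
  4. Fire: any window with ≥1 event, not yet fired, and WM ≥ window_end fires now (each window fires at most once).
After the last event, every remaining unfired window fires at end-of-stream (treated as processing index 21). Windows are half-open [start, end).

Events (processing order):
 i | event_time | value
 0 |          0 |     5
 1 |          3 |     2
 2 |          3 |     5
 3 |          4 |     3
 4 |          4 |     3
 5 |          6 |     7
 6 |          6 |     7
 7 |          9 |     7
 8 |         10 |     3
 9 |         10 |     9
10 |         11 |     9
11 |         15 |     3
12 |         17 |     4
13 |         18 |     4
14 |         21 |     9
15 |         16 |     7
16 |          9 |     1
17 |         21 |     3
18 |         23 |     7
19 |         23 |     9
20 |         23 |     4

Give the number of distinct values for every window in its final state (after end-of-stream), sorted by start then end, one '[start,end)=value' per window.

[0,5)=3 [5,10)=1 [10,15)=2 [15,20)=3 [20,25)=4

i=0 t=0 v=5: → [0,5); WM=−∞
i=1 t=3 v=2: → [0,5); WM=−∞
i=2 t=3 v=5: → [0,5); WM=−∞
i=3 t=4 v=3: → [0,5); WM=3
i=4 t=4 v=3: → [0,5); WM=3
i=5 t=6 v=7: → [5,10); WM=3
i=6 t=6 v=7: → [5,10); WM=3
i=7 t=9 v=7: → [5,10); WM=8; [0,5) fires=3
i=8 t=10 v=3: → [10,15); WM=8
i=9 t=10 v=9: → [10,15); WM=8
i=10 t=11 v=9: → [10,15); WM=8
i=11 t=15 v=3: → [15,20); WM=14; [5,10) fires=1
i=12 t=17 v=4: → [15,20); WM=14
i=13 t=18 v=4: → [15,20); WM=14
i=14 t=21 v=9: → [20,25); WM=14
i=15 t=16 v=7: → [15,20); WM=20; [10,15) fires=2 [15,20) fires=3
i=16 t=9 v=1: DROP (t<20-1); WM=20
i=17 t=21 v=3: → [20,25); WM=20
i=18 t=23 v=7: → [20,25); WM=20
i=19 t=23 v=9: → [20,25); WM=22
i=20 t=23 v=4: → [20,25); WM=22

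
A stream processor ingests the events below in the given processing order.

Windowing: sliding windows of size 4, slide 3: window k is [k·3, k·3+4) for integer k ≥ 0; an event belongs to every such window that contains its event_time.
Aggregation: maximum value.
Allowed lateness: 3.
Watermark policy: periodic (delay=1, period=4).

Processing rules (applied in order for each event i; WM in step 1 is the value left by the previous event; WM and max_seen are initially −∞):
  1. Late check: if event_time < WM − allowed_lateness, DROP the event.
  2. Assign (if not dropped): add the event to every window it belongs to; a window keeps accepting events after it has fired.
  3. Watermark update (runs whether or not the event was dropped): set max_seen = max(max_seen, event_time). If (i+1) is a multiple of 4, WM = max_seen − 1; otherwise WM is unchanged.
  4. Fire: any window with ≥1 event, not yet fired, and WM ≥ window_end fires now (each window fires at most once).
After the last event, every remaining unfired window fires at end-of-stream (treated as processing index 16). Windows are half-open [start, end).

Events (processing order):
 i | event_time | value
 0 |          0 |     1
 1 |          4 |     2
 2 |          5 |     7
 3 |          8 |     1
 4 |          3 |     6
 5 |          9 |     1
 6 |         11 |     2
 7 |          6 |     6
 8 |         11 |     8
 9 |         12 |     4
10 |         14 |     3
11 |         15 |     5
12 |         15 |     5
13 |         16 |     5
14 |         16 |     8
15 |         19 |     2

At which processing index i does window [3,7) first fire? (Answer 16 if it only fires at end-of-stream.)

i=0 t=0 v=1: → [0,4); WM=−∞
i=1 t=4 v=2: → [3,7); WM=−∞
i=2 t=5 v=7: → [3,7); WM=−∞
i=3 t=8 v=1: → [6,10); WM=7; [0,4) fires=1 [3,7) fires=7
i=4 t=3 v=6: DROP (t<7-3); WM=7
i=5 t=9 v=1: → [9,13),[6,10); WM=7
i=6 t=11 v=2: → [9,13); WM=7
i=7 t=6 v=6: → [6,10),[3,7); WM=10; [6,10) fires=6
i=8 t=11 v=8: → [9,13); WM=10
i=9 t=12 v=4: → [12,16),[9,13); WM=10
i=10 t=14 v=3: → [12,16); WM=10
i=11 t=15 v=5: → [15,19),[12,16); WM=14; [9,13) fires=8
i=12 t=15 v=5: → [15,19),[12,16); WM=14
i=13 t=16 v=5: → [15,19); WM=14
i=14 t=16 v=8: → [15,19); WM=14
i=15 t=19 v=2: → [18,22); WM=18; [12,16) fires=5

3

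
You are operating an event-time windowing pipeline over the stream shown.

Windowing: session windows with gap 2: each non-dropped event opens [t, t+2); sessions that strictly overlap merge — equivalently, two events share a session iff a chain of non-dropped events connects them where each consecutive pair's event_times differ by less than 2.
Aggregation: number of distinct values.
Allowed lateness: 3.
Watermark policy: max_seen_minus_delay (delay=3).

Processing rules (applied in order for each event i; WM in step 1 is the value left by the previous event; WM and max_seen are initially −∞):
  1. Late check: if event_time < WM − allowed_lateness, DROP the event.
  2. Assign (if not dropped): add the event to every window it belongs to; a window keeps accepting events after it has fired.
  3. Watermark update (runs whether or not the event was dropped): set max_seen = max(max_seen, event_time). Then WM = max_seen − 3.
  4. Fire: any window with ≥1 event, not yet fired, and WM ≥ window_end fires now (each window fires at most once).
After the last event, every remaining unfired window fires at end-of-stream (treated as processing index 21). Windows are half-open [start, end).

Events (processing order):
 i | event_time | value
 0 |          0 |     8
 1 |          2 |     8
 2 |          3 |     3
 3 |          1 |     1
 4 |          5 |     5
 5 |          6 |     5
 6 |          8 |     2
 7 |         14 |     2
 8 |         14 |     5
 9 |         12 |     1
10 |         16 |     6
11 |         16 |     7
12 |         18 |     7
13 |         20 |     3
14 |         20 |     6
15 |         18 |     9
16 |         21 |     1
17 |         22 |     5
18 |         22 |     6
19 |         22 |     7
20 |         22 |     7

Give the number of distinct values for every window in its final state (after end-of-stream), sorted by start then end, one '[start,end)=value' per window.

[0,5)=3 [5,8)=1 [8,10)=1 [12,14)=1 [14,16)=2 [16,18)=2 [18,20)=2 [20,24)=5

i=0 t=0 v=8: → [0,2); WM=-3
i=1 t=2 v=8: → [2,4); WM=-1
i=2 t=3 v=3: → [2,5); WM=0
i=3 t=1 v=1: → [0,5); WM=0
i=4 t=5 v=5: → [5,7); WM=2
i=5 t=6 v=5: → [5,8); WM=3
i=6 t=8 v=2: → [8,10); WM=5
i=7 t=14 v=2: → [14,16); WM=11
i=8 t=14 v=5: → [14,16); WM=11
i=9 t=12 v=1: → [12,14); WM=11
i=10 t=16 v=6: → [16,18); WM=13
i=11 t=16 v=7: → [16,18); WM=13
i=12 t=18 v=7: → [18,20); WM=15
i=13 t=20 v=3: → [20,22); WM=17
i=14 t=20 v=6: → [20,22); WM=17
i=15 t=18 v=9: → [18,20); WM=17
i=16 t=21 v=1: → [20,23); WM=18
i=17 t=22 v=5: → [20,24); WM=19
i=18 t=22 v=6: → [20,24); WM=19
i=19 t=22 v=7: → [20,24); WM=19
i=20 t=22 v=7: → [20,24); WM=19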